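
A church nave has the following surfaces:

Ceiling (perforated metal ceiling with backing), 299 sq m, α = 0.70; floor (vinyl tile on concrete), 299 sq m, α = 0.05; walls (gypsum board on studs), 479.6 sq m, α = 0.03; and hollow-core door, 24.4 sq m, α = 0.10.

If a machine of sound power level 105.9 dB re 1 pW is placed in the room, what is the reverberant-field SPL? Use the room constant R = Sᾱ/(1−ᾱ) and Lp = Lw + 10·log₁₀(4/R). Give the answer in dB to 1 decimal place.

A = 241.078 sabins; S = 1102.0 sq m.
ᾱ = 0.2188, so room constant R = A/(1−ᾱ) = 308.600 sq m.
Lp = 105.9 + 10·log₁₀(4/308.600) = 105.9 + (-18.87) = 87.0 dB.

87.0 dB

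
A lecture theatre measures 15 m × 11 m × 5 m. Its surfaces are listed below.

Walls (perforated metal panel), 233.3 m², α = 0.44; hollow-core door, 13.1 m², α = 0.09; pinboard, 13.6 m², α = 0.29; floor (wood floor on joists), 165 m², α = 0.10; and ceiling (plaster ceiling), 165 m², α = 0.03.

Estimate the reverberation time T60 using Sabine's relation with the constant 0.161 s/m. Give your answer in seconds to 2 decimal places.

Summing Sᵢαᵢ: 102.652 + 1.179 + 3.944 + 16.500 + 4.950 → A = 129.225 sabins.
Volume V = 15 × 11 × 5 = 825 m³.
RT60 = 0.161 · V / A = 0.161 × 825 / 129.225 = 1.03 s.

1.03 s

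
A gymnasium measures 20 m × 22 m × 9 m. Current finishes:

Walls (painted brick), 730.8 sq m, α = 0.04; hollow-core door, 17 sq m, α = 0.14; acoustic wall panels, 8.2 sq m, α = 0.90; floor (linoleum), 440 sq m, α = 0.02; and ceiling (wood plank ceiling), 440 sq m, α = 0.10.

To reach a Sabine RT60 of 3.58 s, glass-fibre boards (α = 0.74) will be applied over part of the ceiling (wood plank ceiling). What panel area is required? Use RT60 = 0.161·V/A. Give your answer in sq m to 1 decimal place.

134.8

A₁ = Σ Sᵢαᵢ = 730.8*0.04 + 17*0.14 + 8.2*0.90 + 440*0.02 + 440*0.10 = 91.792 sabins.
Required A₂ = 0.161·3960/3.58 = 178.089 sabins.
ΔA needed = 178.089 − 91.792 = 86.297 sabins.
Each sq m of panel replacing the ceiling (wood plank ceiling) adds (0.74 − 0.10) = 0.64 sabins.
Area = ΔA/Δα = 86.297/0.64 = 134.8 sq m.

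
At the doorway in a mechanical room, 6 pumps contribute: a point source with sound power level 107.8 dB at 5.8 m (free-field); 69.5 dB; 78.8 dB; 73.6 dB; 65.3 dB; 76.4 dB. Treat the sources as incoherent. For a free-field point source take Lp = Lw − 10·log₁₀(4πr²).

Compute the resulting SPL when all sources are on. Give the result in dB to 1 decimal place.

Source at 5.8 m: Lp = 107.8 − 10·log₁₀(4π·5.8²) = 107.8 − 10·log₁₀(422.733) = 81.5 dB.
Sum in the linear (power) domain: Σ 10^(Lᵢ/10) = 10^(81.5/10) + 10^(69.5/10) + 10^(78.8/10) + 10^(73.6/10) + 10^(65.3/10) + 10^(76.4/10) = 2.96e+08.
Combined level = 10 log₁₀(2.96e+08) = 84.7 dB.

84.7 dB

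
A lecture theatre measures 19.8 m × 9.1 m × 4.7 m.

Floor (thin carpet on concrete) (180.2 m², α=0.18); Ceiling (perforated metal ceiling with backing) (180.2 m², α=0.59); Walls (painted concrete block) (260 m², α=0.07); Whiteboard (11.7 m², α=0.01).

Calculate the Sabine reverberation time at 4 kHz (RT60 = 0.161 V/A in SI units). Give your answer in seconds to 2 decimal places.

Equivalent absorption area: A = 180.2*0.18 + 180.2*0.59 + 260*0.07 + 11.7*0.01 = 157.071 m².
Volume V = 19.8 × 9.1 × 4.7 = 846.846 m³.
T = 0.161 V/A = 0.161·846.846/157.071 = 0.87 s.

0.87 sec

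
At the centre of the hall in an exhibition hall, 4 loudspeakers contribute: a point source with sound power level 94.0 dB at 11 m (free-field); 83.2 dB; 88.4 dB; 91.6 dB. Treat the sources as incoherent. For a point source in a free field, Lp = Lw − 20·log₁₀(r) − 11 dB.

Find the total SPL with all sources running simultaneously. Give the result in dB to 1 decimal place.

Source at 11 m: Lp = 94.0 − 20·log₁₀(11) − 11 = 62.2 dB.
Σ 10^(Lᵢ/10) = 2.348e+09.
Combined level = 10 log₁₀(2.348e+09) = 93.7 dB.

93.7 dB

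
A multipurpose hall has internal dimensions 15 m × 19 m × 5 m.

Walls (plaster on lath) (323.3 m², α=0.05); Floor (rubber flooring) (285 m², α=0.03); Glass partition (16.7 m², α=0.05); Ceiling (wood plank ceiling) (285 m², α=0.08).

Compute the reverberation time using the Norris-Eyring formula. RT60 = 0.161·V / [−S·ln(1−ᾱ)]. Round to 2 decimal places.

4.62 s

S = Σ Sᵢ = 910.0 m².
Absorption A = 323.3·0.05 + 285·0.03 + 16.7·0.05 + 285·0.08 = 48.350 sabins.
ᾱ = 48.350 / 910.0 = 0.0531.
−S·ln(1−ᾱ) = −910.0 × ln(1 − 0.0531) = 49.651.
V = 15 × 19 × 5 = 1425 m³.
T = 0.161·V/[−S·ln(1−ᾱ)] = 0.161·1425/49.651 = 4.62 s.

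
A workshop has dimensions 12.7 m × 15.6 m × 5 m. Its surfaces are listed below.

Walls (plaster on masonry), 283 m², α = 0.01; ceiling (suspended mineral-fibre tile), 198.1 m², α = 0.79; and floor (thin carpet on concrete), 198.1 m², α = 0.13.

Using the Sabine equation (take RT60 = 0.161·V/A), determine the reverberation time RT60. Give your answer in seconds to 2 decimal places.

Summing Sᵢαᵢ: 2.830 + 156.499 + 25.753 → A = 185.082 sabins.
V = 12.7·15.6·5 = 990.6 m³.
T = 0.161 V/A = 0.161·990.6/185.082 = 0.86 s.

0.86 s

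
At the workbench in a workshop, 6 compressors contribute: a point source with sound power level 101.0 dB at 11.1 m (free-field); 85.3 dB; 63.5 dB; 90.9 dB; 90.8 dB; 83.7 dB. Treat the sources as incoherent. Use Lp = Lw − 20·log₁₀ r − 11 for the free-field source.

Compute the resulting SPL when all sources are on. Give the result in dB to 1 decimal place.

Source at 11.1 m: Lp = 101.0 − 20·log₁₀(11.1) − 11 = 69.1 dB.
Converting to relative power and adding: 10^(69.1/10) + 10^(85.3/10) + 10^(63.5/10) + 10^(90.9/10) + 10^(90.8/10) + 10^(83.7/10) = 3.016e+09.
Combined level = 10 log₁₀(3.016e+09) = 94.8 dB.

94.8 dB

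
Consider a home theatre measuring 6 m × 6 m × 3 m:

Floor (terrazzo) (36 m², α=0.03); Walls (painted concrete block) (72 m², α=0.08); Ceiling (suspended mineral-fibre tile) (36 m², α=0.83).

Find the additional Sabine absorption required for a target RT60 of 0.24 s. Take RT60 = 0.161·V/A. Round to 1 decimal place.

Summing Sᵢαᵢ: 1.080 + 5.760 + 29.880 → A₁ = 36.720 sabins.
V = 108 m³. Required absorption A₂ = 0.161 × 108 / 0.24 = 72.450 sabins.
Additional absorption ΔA = 72.450 − 36.720 = 35.7 sabins.

35.7 sabins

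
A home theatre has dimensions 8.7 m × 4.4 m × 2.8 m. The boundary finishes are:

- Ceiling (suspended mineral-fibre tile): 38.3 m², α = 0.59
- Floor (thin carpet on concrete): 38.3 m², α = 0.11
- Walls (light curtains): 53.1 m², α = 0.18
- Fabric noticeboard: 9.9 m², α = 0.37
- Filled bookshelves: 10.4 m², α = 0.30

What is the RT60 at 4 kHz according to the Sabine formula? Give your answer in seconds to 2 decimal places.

0.40 sec

Summing Sᵢαᵢ: 22.597 + 4.213 + 9.558 + 3.663 + 3.120 → A = 43.151 sabins.
V = 8.7·4.4·2.8 = 107.184 m³.
T = 0.161 V/A = 0.161·107.184/43.151 = 0.40 s.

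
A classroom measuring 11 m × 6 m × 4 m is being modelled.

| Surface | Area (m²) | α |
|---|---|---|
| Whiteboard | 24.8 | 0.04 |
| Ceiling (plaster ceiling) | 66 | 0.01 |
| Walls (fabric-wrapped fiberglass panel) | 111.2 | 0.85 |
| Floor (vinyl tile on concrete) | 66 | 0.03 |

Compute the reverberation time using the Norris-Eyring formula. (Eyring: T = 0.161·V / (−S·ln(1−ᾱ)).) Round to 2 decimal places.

Total surface area S = 24.8 + 66 + 111.2 + 66 = 268.0 m².
Σ(Sᵢαᵢ) = 24.8×0.04 + 66×0.01 + 111.2×0.85 + 66×0.03 = 98.152.
Mean coefficient ᾱ = A/S = 0.3662.
Eyring denominator: −S ln(1−ᾱ) = 122.214.
V = 11 × 6 × 4 = 264 m³.
T = 0.161·V/[−S·ln(1−ᾱ)] = 0.161·264/122.214 = 0.35 s.

0.35 sec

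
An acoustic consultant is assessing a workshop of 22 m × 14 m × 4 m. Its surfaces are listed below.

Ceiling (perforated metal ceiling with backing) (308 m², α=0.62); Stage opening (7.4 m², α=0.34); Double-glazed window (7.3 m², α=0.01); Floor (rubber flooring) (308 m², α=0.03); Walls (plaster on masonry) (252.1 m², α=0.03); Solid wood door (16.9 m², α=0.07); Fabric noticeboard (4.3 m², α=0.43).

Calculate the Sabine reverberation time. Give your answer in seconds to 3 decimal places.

0.930 s

Total absorption A = 308·0.62 + 7.4·0.34 + 7.3·0.01 + 308·0.03 + 252.1·0.03 + 16.9·0.07 + 4.3·0.43
  = 190.960 + 2.516 + 0.073 + 9.240 + 7.563 + 1.183 + 1.849 = 213.384 m² sabins.
V = 22·14·4 = 1232 m³.
RT60 = 0.161 · V / A = 0.161 × 1232 / 213.384 = 0.930 s.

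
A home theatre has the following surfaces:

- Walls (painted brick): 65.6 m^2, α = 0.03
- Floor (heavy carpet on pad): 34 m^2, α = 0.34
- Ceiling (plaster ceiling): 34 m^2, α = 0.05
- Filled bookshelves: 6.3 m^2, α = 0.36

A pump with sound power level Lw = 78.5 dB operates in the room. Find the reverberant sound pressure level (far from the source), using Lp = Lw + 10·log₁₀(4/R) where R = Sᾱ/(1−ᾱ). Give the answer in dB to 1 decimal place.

A = 17.496 sabins; S = 139.9 m^2.
ᾱ = 0.1251, so room constant R = A/(1−ᾱ) = 19.998 m^2.
Lp = 78.5 + 10·log₁₀(4/19.998) = 78.5 + (-6.99) = 71.5 dB.

71.5 dB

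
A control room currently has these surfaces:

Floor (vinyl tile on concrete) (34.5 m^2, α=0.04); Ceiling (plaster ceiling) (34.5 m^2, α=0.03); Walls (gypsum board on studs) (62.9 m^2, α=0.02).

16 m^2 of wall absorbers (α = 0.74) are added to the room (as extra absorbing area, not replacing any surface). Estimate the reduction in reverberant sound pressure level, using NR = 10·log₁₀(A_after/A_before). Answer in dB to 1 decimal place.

6.3 dB

A_before = Σ Sᵢαᵢ = 34.5×0.04 + 34.5×0.03 + 62.9×0.02 = 3.673 sabins.
Treatment contributes 16·0.74 = 11.840 sabins.
A_after = 3.673 + 11.840 = 15.513 sabins.
Reduction = 10 log₁₀(A_after/A_before) = 10 log₁₀(4.2235) = 6.3 dB.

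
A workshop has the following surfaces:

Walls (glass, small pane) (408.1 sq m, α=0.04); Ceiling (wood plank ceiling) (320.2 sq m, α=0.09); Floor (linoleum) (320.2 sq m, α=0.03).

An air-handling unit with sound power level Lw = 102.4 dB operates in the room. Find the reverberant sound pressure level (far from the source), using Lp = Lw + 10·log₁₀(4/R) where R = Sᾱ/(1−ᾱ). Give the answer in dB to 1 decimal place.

90.8 dB

A = 54.748 sabins; S = 1048.5 sq m.
ᾱ = 54.748/1048.5 = 0.0522; R = Sᾱ/(1−ᾱ) = 54.748/(1−0.0522) = 57.763 sq m.
Lp = Lw + 10 log₁₀(4/R) = 102.4 -11.60 = 90.8 dB.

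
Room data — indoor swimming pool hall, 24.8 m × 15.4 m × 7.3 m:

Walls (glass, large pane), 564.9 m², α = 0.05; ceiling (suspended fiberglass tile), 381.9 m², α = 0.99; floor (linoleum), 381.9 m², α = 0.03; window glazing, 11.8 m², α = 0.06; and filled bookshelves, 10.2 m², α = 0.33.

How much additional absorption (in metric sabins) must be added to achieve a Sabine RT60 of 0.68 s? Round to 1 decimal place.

238.2 sabins

Summing Sᵢαᵢ: 28.245 + 378.081 + 11.457 + 0.708 + 3.366 → A₁ = 421.857 sabins.
V = 2788.016 m³. Required absorption A₂ = 0.161 × 2788.016 / 0.68 = 660.104 sabins.
Shortfall: 660.104 − 421.857 = 238.2 sabins.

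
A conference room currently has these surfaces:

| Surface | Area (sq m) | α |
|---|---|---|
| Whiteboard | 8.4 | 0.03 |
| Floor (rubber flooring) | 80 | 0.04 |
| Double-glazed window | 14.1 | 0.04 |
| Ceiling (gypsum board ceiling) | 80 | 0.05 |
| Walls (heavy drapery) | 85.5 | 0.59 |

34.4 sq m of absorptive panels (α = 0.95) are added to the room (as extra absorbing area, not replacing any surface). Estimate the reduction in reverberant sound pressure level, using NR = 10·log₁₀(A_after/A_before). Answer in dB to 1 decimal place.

Summing Sᵢαᵢ: 0.252 + 3.200 + 0.564 + 4.000 + 50.445 → A_before = 58.461 sabins.
Added absorption = 34.4 × 0.95 = 32.680 sabins.
A_after = 58.461 + 32.680 = 91.141 sabins.
NR = 10·log₁₀(91.141/58.461) = 1.9 dB.

1.9 dB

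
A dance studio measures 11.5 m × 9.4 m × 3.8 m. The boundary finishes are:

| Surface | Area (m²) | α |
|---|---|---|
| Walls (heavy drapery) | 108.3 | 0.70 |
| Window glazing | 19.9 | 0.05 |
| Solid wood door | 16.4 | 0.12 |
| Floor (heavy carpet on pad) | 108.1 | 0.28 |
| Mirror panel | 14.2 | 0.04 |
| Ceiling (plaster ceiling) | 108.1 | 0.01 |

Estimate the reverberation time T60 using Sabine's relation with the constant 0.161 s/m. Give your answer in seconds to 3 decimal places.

A = Σ Sᵢαᵢ = 108.3×0.70 + 19.9×0.05 + 16.4×0.12 + 108.1×0.28 + 14.2×0.04 + 108.1×0.01 = 110.690 sabins.
Volume V = 11.5 × 9.4 × 3.8 = 410.78 m³.
RT60 = 0.161 · V / A = 0.161 × 410.78 / 110.690 = 0.597 s.

0.597 sec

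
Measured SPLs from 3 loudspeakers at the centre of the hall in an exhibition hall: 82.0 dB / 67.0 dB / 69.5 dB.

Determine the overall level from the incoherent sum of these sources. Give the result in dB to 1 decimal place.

82.4 dB

Converting to relative power and adding: 10^(82.0/10) + 10^(67.0/10) + 10^(69.5/10) = 1.724e+08.
Combined level = 10 log₁₀(1.724e+08) = 82.4 dB.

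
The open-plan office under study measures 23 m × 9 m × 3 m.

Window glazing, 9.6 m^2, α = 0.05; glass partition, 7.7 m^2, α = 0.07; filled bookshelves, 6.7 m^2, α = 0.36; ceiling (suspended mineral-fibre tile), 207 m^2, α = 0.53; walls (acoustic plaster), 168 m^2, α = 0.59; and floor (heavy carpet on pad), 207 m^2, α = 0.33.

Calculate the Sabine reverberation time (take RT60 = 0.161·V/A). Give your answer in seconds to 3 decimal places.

0.356 sec

Equivalent absorption area: A = 9.6*0.05 + 7.7*0.07 + 6.7*0.36 + 207*0.53 + 168*0.59 + 207*0.33 = 280.571 m^2.
Volume V = 23 × 9 × 3 = 621 m³.
Sabine: RT60 = 0.161 × 621 / 280.571 = 0.356 s.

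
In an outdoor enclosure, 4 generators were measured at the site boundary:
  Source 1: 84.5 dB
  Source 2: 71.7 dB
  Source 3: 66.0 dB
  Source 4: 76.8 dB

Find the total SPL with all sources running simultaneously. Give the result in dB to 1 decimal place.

Σ 10^(Lᵢ/10) = 3.485e+08.
Combined level = 10 log₁₀(3.485e+08) = 85.4 dB.

85.4 dB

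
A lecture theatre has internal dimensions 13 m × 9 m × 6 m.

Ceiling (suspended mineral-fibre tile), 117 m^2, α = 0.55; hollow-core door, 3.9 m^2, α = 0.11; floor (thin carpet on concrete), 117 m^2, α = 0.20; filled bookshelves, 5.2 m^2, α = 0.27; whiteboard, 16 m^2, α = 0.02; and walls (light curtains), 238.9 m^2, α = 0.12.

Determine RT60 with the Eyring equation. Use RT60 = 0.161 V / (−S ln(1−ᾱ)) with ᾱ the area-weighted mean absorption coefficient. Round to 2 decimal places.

0.83 seconds

Total surface area S = 117 + 3.9 + 117 + 5.2 + 16 + 238.9 = 498.0 m^2.
Absorption A = 117·0.55 + 3.9·0.11 + 117·0.20 + 5.2·0.27 + 16·0.02 + 238.9·0.12 = 118.571 sabins.
Mean coefficient ᾱ = A/S = 0.2381.
−S·ln(1−ᾱ) = −498.0 × ln(1 − 0.2381) = 135.426.
V = 13 × 9 × 6 = 702 m³.
RT60 = 0.161 × 702 / 135.426 = 0.83 s.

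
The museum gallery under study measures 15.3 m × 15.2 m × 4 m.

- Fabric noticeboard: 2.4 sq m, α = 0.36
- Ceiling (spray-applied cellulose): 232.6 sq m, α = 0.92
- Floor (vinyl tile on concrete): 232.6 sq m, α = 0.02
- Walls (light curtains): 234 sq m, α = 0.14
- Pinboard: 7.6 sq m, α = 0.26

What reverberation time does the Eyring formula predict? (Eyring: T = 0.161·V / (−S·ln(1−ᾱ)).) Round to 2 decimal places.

S = Σ Sᵢ = 709.2 sq m.
Σ(Sᵢαᵢ) = 2.4×0.36 + 232.6×0.92 + 232.6×0.02 + 234×0.14 + 7.6×0.26 = 254.244.
ᾱ = 254.244 / 709.2 = 0.3585.
−S·ln(1−ᾱ) = −709.2 × ln(1 − 0.3585) = 314.847.
V = 15.3 × 15.2 × 4 = 930.24 m³.
RT60 = 0.161 × 930.24 / 314.847 = 0.48 s.

0.48 s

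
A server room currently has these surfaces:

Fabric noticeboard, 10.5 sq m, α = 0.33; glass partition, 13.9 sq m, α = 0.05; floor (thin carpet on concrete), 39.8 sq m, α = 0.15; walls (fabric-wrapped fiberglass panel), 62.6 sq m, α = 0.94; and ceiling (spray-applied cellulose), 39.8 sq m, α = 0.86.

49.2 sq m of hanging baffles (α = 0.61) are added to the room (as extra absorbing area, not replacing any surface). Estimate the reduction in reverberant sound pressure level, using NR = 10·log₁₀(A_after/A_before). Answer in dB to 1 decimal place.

1.1 dB

Equivalent absorption area: A_before = 10.5×0.33 + 13.9×0.05 + 39.8×0.15 + 62.6×0.94 + 39.8×0.86 = 103.202 sq m.
Treatment contributes 49.2·0.61 = 30.012 sabins.
A_after = 103.202 + 30.012 = 133.214 sabins.
NR = 10·log₁₀(133.214/103.202) = 1.1 dB.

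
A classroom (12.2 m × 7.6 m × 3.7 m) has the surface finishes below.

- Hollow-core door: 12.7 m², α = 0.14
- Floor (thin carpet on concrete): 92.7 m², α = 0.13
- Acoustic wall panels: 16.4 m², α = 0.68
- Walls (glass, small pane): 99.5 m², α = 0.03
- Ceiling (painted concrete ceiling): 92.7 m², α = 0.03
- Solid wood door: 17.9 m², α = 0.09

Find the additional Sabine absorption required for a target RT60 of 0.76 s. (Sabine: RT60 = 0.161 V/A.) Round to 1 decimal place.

Summing Sᵢαᵢ: 1.778 + 12.051 + 11.152 + 2.985 + 2.781 + 1.611 → A₁ = 32.358 sabins.
For T = 0.76 s, need A₂ = 0.161·V/T = 0.161·343.064/0.76 = 72.675 sabins.
ΔA = A₂ − A₁ = 72.675 − 32.358 = 40.3 sabins.

40.3 sabins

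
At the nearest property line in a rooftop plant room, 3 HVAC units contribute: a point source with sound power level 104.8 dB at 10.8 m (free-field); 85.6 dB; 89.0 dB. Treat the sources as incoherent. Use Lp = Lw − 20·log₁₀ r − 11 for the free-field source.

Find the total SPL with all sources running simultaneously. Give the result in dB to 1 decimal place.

Source at 10.8 m: Lp = 104.8 − 20·log₁₀(10.8) − 11 = 73.1 dB.
Sum in the linear (power) domain: Σ 10^(Lᵢ/10) = 10^(73.1/10) + 10^(85.6/10) + 10^(89.0/10) = 1.178e+09.
L_total = 10·log₁₀(1.178e+09) = 90.7 dB.

90.7 dB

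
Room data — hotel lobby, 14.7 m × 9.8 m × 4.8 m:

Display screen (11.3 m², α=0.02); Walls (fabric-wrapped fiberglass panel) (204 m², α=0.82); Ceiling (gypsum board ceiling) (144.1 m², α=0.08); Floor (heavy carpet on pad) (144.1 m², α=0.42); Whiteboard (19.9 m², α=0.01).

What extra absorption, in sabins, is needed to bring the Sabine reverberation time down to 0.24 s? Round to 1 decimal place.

224.1 sabins

Total absorption A₁ = 11.3*0.02 + 204*0.82 + 144.1*0.08 + 144.1*0.42 + 19.9*0.01
  = 0.226 + 167.280 + 11.528 + 60.522 + 0.199 = 239.755 m² sabins.
V = 691.488 m³. Required absorption A₂ = 0.161 × 691.488 / 0.24 = 463.873 sabins.
Additional absorption ΔA = 463.873 − 239.755 = 224.1 sabins.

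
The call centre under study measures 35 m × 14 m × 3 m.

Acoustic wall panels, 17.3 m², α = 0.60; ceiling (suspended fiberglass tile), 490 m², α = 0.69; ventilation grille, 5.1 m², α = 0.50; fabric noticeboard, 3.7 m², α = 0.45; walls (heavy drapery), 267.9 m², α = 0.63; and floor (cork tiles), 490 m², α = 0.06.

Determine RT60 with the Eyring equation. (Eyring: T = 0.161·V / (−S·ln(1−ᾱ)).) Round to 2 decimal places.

0.33 s

Total surface area S = 17.3 + 490 + 5.1 + 3.7 + 267.9 + 490 = 1274.0 m².
Absorption A = 17.3·0.60 + 490·0.69 + 5.1·0.50 + 3.7·0.45 + 267.9·0.63 + 490·0.06 = 550.872 sabins.
Mean coefficient ᾱ = A/S = 0.4324.
Eyring denominator: −S ln(1−ᾱ) = 721.515.
V = 35 × 14 × 3 = 1470 m³.
RT60 = 0.161 × 1470 / 721.515 = 0.33 s.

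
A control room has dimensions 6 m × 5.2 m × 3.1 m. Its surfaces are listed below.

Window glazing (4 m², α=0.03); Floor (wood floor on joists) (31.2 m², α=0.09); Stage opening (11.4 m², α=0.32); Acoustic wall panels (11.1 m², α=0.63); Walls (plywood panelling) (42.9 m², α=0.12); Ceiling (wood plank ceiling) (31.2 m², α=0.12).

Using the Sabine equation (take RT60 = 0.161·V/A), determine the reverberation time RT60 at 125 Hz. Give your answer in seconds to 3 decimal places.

Total absorption A = 4·0.03 + 31.2·0.09 + 11.4·0.32 + 11.1·0.63 + 42.9·0.12 + 31.2·0.12
  = 0.120 + 2.808 + 3.648 + 6.993 + 5.148 + 3.744 = 22.461 m² sabins.
Volume V = 6 × 5.2 × 3.1 = 96.72 m³.
Sabine: RT60 = 0.161 × 96.72 / 22.461 = 0.693 s.

0.693 sec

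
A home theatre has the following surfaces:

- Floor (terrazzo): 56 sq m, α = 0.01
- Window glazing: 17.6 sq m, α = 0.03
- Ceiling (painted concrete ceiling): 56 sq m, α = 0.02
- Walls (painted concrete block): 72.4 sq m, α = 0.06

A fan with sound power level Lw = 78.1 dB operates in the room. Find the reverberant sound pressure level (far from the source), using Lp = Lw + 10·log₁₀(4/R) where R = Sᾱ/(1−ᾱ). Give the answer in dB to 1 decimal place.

75.8 dB

A = 6.552 sabins; S = 202.0 sq m.
ᾱ = 0.0324, so room constant R = A/(1−ᾱ) = 6.771 sq m.
Lp = 78.1 + 10·log₁₀(4/6.771) = 78.1 + (-2.29) = 75.8 dB.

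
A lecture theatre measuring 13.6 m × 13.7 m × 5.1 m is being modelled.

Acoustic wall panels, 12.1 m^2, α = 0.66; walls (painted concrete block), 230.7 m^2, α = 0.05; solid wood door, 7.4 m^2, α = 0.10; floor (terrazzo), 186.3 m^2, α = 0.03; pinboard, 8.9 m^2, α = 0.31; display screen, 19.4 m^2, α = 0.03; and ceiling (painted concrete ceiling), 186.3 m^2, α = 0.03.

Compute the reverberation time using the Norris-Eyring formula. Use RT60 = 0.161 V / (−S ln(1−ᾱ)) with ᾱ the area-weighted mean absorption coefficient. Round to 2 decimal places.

S = Σ Sᵢ = 651.1 m^2.
Absorption A = 12.1·0.66 + 230.7·0.05 + 7.4·0.10 + 186.3·0.03 + 8.9·0.31 + 19.4·0.03 + 186.3·0.03 = 34.780 sabins.
Mean coefficient ᾱ = A/S = 0.0534.
−S·ln(1−ᾱ) = −651.1 × ln(1 − 0.0534) = 35.731.
V = 13.6 × 13.7 × 5.1 = 950.232 m³.
T = 0.161·V/[−S·ln(1−ᾱ)] = 0.161·950.232/35.731 = 4.28 s.

4.28 seconds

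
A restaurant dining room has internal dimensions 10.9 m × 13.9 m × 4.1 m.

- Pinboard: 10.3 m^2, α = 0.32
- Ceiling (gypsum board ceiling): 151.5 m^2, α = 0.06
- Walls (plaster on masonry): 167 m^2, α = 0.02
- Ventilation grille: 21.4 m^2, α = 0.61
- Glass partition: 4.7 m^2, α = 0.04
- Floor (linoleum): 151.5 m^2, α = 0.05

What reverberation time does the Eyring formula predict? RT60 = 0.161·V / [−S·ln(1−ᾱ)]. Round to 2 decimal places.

Total surface area S = 10.3 + 151.5 + 167 + 21.4 + 4.7 + 151.5 = 506.4 m^2.
Σ(Sᵢαᵢ) = 10.3·0.32 + 151.5·0.06 + 167·0.02 + 21.4·0.61 + 4.7·0.04 + 151.5·0.05 = 36.543.
Mean coefficient ᾱ = A/S = 0.0722.
−S·ln(1−ᾱ) = −506.4 × ln(1 − 0.0722) = 37.949.
V = 10.9 × 13.9 × 4.1 = 621.191 m³.
T = 0.161·V/[−S·ln(1−ᾱ)] = 0.161·621.191/37.949 = 2.64 s.

2.64 s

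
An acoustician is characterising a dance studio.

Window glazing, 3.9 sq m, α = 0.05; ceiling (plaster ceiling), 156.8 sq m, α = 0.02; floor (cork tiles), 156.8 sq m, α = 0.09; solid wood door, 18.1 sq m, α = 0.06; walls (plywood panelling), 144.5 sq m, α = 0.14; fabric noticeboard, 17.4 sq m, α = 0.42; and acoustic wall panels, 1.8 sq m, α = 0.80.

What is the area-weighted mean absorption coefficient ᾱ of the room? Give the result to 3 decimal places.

S = Σ Sᵢ = 3.9 + 156.8 + 156.8 + 18.1 + 144.5 + 17.4 + 1.8 = 499.3 sq m.
Weighted sum Σ Sα = 47.507.
ᾱ = A/S = 0.095.

0.095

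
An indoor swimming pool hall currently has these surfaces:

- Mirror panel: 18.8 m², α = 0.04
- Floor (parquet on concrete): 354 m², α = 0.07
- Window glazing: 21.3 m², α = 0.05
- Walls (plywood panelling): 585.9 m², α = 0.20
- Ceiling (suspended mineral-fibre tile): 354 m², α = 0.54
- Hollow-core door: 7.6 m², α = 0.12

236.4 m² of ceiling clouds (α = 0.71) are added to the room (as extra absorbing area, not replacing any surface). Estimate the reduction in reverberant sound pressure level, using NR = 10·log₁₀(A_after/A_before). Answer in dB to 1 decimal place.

Summing Sᵢαᵢ: 0.752 + 24.780 + 1.065 + 117.180 + 191.160 + 0.912 → A_before = 335.849 sabins.
Added absorption = 236.4 × 0.71 = 167.844 sabins.
A_after = 335.849 + 167.844 = 503.693 sabins.
Reduction = 10 log₁₀(A_after/A_before) = 10 log₁₀(1.4998) = 1.8 dB.

1.8 dB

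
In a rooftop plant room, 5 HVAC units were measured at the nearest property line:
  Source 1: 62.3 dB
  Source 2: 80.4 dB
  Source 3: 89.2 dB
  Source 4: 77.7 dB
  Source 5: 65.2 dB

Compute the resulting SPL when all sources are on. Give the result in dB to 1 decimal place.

Σ 10^(Lᵢ/10) = 1.005e+09.
Back to dB: 10·log₁₀ Σ = 90.0 dB.

90.0 dB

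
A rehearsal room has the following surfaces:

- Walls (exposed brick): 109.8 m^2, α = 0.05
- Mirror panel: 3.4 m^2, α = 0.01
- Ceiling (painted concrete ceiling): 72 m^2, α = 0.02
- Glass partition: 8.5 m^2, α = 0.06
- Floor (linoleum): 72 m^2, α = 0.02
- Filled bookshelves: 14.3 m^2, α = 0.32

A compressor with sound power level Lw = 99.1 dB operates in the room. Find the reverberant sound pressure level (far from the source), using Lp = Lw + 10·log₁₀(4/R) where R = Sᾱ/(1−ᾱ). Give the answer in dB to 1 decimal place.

Σ(Sᵢαᵢ) = 109.8×0.05 + 3.4×0.01 + 72×0.02 + 8.5×0.06 + 72×0.02 + 14.3×0.32 = 13.490; total area S = 280.0 m^2.
ᾱ = 0.0482, so room constant R = A/(1−ᾱ) = 14.173 m^2.
Lp = 99.1 + 10·log₁₀(4/14.173) = 99.1 + (-5.49) = 93.6 dB.

93.6 dB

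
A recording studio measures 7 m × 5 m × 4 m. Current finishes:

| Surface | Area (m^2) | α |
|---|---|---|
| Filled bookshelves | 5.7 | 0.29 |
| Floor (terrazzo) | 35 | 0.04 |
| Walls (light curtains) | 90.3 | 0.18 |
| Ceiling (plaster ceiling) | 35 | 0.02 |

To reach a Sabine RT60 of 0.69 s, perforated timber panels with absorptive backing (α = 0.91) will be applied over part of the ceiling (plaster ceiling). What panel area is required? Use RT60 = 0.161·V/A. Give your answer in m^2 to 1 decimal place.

A₁ = Σ Sᵢαᵢ = 5.7×0.29 + 35×0.04 + 90.3×0.18 + 35×0.02 = 20.007 sabins.
Required A₂ = 0.161·140/0.69 = 32.667 sabins.
ΔA needed = 32.667 − 20.007 = 12.660 sabins.
Each m^2 of panel replacing the ceiling (plaster ceiling) adds (0.91 − 0.02) = 0.89 sabins.
Area = ΔA/Δα = 12.660/0.89 = 14.2 m^2.

14.2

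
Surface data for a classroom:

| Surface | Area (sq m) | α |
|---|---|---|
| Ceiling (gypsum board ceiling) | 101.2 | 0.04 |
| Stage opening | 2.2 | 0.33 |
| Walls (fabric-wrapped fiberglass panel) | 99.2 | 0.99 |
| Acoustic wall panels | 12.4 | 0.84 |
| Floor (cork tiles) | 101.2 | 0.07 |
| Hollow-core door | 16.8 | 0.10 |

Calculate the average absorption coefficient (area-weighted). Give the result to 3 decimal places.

0.367

S = Σ Sᵢ = 101.2 + 2.2 + 99.2 + 12.4 + 101.2 + 16.8 = 333.0 sq m.
A = 101.2·0.04 + 2.2·0.33 + 99.2·0.99 + 12.4·0.84 + 101.2·0.07 + 16.8·0.10 = 122.162 sabins.
ᾱ = 122.162 / 333.0 = 0.367.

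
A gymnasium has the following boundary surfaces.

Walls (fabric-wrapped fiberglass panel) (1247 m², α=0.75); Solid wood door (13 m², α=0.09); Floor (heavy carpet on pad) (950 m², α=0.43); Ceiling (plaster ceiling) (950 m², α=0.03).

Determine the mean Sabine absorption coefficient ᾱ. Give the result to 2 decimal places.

Total surface area S = 3160.0 m².
A = 1247×0.75 + 13×0.09 + 950×0.43 + 950×0.03 = 1373.420 sabins.
ᾱ = A/S = 0.43.

0.43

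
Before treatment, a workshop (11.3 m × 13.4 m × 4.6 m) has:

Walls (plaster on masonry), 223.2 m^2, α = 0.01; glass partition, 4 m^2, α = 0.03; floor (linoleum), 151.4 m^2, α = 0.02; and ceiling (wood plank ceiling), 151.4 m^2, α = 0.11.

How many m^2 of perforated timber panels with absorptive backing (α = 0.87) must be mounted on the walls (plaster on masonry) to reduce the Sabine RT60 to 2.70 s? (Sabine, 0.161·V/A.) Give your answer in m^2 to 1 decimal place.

A₁ = Σ Sᵢαᵢ = 223.2·0.01 + 4·0.03 + 151.4·0.02 + 151.4·0.11 = 22.034 sabins.
V = 696.532 m³. Target absorption A₂ = 0.161 × 696.532 / 2.70 = 41.534 sabins.
Absorption to add: 41.534 − 22.034 = 19.500 sabins.
Each m^2 of panel replacing the walls (plaster on masonry) adds (0.87 − 0.01) = 0.86 sabins.
Panel area = 19.500 / 0.86 = 22.7 m^2.

22.7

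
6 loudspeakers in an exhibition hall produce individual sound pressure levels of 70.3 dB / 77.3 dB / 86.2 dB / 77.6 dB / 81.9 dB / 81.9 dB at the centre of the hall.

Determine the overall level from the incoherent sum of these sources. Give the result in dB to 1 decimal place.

89.3 dB

Σ 10^(Lᵢ/10) = 8.486e+08.
L_total = 10·log₁₀(8.486e+08) = 89.3 dB.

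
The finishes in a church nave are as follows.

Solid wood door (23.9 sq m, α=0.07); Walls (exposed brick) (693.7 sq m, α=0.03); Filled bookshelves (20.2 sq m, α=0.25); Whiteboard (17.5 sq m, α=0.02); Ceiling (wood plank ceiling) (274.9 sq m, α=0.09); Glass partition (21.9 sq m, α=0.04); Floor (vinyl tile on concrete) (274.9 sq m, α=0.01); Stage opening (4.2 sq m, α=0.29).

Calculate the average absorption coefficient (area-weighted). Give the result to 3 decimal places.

0.043

S = Σ Sᵢ = 23.9 + 693.7 + 20.2 + 17.5 + 274.9 + 21.9 + 274.9 + 4.2 = 1331.2 sq m.
Σ(Sᵢαᵢ) = 23.9*0.07 + 693.7*0.03 + 20.2*0.25 + 17.5*0.02 + 274.9*0.09 + 21.9*0.04 + 274.9*0.01 + 4.2*0.29 = 57.468.
ᾱ = A/S = 0.043.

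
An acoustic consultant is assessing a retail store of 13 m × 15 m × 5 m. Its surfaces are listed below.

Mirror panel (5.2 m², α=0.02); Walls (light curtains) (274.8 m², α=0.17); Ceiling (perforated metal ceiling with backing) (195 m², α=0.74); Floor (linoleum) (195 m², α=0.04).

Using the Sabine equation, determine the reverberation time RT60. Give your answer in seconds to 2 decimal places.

A = Σ Sᵢαᵢ = 5.2×0.02 + 274.8×0.17 + 195×0.74 + 195×0.04 = 198.920 sabins.
Volume V = 13 × 15 × 5 = 975 m³.
Sabine: RT60 = 0.161 × 975 / 198.920 = 0.79 s.

0.79 seconds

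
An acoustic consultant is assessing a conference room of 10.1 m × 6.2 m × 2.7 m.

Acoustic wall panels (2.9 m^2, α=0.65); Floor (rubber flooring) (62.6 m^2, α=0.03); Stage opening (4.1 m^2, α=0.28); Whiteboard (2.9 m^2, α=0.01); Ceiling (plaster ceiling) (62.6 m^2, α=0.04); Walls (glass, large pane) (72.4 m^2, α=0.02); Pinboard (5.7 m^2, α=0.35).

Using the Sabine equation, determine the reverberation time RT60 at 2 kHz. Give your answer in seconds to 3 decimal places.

Summing Sᵢαᵢ: 1.885 + 1.878 + 1.148 + 0.029 + 2.504 + 1.448 + 1.995 → A = 10.887 sabins.
Room volume: 169.074 m³.
RT60 = 0.161 · V / A = 0.161 × 169.074 / 10.887 = 2.500 s.

2.500 s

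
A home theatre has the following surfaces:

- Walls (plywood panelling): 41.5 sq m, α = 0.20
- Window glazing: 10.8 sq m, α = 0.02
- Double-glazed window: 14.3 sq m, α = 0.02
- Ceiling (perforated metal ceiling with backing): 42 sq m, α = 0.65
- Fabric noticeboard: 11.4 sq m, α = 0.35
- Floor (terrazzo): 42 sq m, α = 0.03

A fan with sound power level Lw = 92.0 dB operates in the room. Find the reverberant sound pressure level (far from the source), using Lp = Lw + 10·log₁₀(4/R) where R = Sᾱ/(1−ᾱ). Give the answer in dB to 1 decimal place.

A = 41.352 sabins; S = 162.0 sq m.
ᾱ = 0.2553, so room constant R = A/(1−ᾱ) = 55.528 sq m.
Lp = 92.0 + 10·log₁₀(4/55.528) = 92.0 + (-11.42) = 80.6 dB.

80.6 dB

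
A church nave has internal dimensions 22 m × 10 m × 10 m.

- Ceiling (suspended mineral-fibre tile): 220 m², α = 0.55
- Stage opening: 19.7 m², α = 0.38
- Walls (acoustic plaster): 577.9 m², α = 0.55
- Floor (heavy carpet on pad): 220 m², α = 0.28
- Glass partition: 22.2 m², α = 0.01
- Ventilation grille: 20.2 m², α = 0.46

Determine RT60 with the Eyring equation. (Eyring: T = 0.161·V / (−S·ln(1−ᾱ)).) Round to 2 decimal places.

0.50 seconds

Total surface area S = 220 + 19.7 + 577.9 + 220 + 22.2 + 20.2 = 1080.0 m².
Σ(Sᵢαᵢ) = 220·0.55 + 19.7·0.38 + 577.9·0.55 + 220·0.28 + 22.2·0.01 + 20.2·0.46 = 517.445.
ᾱ = 517.445 / 1080.0 = 0.4791.
Eyring denominator: −S ln(1−ᾱ) = 704.373.
V = 22 × 10 × 10 = 2200 m³.
T = 0.161·V/[−S·ln(1−ᾱ)] = 0.161·2200/704.373 = 0.50 s.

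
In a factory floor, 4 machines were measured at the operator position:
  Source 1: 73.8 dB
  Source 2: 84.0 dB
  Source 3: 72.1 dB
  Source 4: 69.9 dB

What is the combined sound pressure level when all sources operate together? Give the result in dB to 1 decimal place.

84.8 dB

Σ 10^(Lᵢ/10) = 3.012e+08.
Combined level = 10 log₁₀(3.012e+08) = 84.8 dB.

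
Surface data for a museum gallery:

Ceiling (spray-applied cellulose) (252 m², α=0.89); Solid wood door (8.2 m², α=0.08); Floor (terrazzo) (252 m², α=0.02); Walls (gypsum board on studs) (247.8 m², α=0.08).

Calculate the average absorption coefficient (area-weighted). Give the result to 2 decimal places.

Total surface area S = 760.0 m².
Weighted sum Σ Sα = 249.800.
ᾱ = A/S = 0.33.

0.33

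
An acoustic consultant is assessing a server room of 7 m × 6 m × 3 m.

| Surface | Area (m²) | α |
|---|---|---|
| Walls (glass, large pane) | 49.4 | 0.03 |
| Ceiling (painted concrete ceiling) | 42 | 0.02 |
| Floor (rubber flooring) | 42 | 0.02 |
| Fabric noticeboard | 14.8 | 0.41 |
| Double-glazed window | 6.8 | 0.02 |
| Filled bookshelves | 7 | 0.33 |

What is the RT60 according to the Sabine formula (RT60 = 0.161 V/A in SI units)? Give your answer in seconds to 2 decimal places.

A = Σ Sᵢαᵢ = 49.4·0.03 + 42·0.02 + 42·0.02 + 14.8·0.41 + 6.8·0.02 + 7·0.33 = 11.676 sabins.
Room volume: 126 m³.
T = 0.161 V/A = 0.161·126/11.676 = 1.74 s.

1.74 s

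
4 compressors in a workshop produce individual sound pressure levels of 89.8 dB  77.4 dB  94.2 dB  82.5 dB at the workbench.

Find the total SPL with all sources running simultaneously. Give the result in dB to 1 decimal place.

95.8 dB

Σ 10^(Lᵢ/10) = 3.818e+09.
L_total = 10·log₁₀(3.818e+09) = 95.8 dB.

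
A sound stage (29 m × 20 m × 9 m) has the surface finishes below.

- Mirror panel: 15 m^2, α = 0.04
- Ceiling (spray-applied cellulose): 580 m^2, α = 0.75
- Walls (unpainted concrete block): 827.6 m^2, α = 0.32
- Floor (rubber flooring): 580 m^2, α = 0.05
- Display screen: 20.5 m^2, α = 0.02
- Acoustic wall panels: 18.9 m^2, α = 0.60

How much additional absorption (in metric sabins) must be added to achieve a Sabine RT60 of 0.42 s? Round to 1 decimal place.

Equivalent absorption area: A₁ = 15·0.04 + 580·0.75 + 827.6·0.32 + 580·0.05 + 20.5·0.02 + 18.9·0.60 = 741.182 m^2.
V = 5220 m³. Required absorption A₂ = 0.161 × 5220 / 0.42 = 2001.000 sabins.
Additional absorption ΔA = 2001.000 − 741.182 = 1259.8 sabins.

1259.8 sabins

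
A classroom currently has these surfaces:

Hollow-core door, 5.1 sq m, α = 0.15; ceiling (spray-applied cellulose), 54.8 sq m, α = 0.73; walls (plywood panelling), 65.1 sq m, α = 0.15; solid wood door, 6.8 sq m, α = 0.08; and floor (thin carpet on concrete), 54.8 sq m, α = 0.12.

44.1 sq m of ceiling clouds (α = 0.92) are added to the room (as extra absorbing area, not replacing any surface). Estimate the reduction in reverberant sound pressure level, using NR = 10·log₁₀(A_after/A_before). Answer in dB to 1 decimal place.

2.3 dB

A_before = Σ Sᵢαᵢ = 5.1·0.15 + 54.8·0.73 + 65.1·0.15 + 6.8·0.08 + 54.8·0.12 = 57.654 sabins.
Added absorption = 44.1 × 0.92 = 40.572 sabins.
New total A_after = 98.226 sabins.
NR = 10·log₁₀(98.226/57.654) = 2.3 dB.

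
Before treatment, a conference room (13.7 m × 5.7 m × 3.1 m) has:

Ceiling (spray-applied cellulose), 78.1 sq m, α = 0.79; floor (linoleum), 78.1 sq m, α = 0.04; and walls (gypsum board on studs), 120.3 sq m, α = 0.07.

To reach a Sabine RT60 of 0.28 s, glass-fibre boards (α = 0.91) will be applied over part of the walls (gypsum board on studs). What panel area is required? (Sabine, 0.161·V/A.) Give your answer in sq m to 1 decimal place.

Total absorption A₁ = 78.1×0.79 + 78.1×0.04 + 120.3×0.07
  = 61.699 + 3.124 + 8.421 = 73.244 sq m sabins.
V = 242.079 m³. Target absorption A₂ = 0.161 × 242.079 / 0.28 = 139.195 sabins.
Absorption to add: 139.195 − 73.244 = 65.951 sabins.
Each sq m of panel replacing the walls (gypsum board on studs) adds (0.91 − 0.07) = 0.84 sabins.
Panel area = 65.951 / 0.84 = 78.5 sq m.

78.5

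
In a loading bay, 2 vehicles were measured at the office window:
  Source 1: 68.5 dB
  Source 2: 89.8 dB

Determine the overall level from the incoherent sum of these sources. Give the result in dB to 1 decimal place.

Converting to relative power and adding: 10^(68.5/10) + 10^(89.8/10) = 9.621e+08.
Combined level = 10 log₁₀(9.621e+08) = 89.8 dB.

89.8 dB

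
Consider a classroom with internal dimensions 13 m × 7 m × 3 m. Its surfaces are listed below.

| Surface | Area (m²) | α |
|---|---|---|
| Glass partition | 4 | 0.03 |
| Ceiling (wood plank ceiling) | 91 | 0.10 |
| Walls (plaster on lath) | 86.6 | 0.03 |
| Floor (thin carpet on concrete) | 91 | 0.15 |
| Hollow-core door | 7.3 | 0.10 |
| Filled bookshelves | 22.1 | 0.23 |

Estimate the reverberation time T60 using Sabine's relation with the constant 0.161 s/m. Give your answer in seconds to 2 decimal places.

1.41 s

Equivalent absorption area: A = 4*0.03 + 91*0.10 + 86.6*0.03 + 91*0.15 + 7.3*0.10 + 22.1*0.23 = 31.281 m².
V = 13·7·3 = 273 m³.
T = 0.161 V/A = 0.161·273/31.281 = 1.41 s.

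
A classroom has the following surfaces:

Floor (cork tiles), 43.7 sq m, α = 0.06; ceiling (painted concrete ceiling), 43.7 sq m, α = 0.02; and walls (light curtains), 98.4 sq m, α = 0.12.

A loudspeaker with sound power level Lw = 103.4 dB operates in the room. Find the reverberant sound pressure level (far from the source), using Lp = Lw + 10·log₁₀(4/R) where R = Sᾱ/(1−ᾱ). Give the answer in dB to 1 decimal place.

A = 15.304 sabins; S = 185.8 sq m.
ᾱ = 0.0824, so room constant R = A/(1−ᾱ) = 16.678 sq m.
Lp = Lw + 10 log₁₀(4/R) = 103.4 -6.20 = 97.2 dB.

97.2 dB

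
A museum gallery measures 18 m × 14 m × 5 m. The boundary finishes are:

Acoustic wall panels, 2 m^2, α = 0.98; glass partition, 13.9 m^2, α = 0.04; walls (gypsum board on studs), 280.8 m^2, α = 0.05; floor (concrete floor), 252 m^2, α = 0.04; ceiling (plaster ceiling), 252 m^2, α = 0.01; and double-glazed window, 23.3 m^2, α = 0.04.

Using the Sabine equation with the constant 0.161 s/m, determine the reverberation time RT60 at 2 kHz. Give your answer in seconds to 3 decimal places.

6.742 seconds

Summing Sᵢαᵢ: 1.960 + 0.556 + 14.040 + 10.080 + 2.520 + 0.932 → A = 30.088 sabins.
Volume V = 18 × 14 × 5 = 1260 m³.
RT60 = 0.161 · V / A = 0.161 × 1260 / 30.088 = 6.742 s.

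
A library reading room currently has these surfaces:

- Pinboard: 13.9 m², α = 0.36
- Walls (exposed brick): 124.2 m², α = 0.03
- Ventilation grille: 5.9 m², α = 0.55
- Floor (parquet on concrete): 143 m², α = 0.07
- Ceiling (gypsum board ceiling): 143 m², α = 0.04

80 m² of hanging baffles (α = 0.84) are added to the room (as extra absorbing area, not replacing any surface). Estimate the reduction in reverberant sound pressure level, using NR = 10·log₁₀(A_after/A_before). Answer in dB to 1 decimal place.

Total absorption A_before = 13.9·0.36 + 124.2·0.03 + 5.9·0.55 + 143·0.07 + 143·0.04
  = 5.004 + 3.726 + 3.245 + 10.010 + 5.720 = 27.705 m² sabins.
Added absorption = 80 × 0.84 = 67.200 sabins.
New total A_after = 94.905 sabins.
NR = 10·log₁₀(94.905/27.705) = 5.3 dB.

5.3 dB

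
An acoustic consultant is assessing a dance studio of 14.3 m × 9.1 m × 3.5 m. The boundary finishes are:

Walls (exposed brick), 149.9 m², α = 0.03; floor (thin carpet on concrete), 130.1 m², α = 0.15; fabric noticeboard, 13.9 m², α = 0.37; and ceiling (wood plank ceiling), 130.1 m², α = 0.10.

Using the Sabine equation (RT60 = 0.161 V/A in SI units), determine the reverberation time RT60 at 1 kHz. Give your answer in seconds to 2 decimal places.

1.74 sec

Summing Sᵢαᵢ: 4.497 + 19.515 + 5.143 + 13.010 → A = 42.165 sabins.
V = 14.3·9.1·3.5 = 455.455 m³.
Sabine: RT60 = 0.161 × 455.455 / 42.165 = 1.74 s.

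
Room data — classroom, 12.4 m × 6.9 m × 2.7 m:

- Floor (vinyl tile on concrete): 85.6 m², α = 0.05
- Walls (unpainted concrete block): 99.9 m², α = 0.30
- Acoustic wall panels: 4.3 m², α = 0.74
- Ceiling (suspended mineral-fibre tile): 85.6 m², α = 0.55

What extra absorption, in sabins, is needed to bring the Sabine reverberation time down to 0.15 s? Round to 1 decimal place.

Equivalent absorption area: A₁ = 85.6*0.05 + 99.9*0.30 + 4.3*0.74 + 85.6*0.55 = 84.512 m².
For T = 0.15 s, need A₂ = 0.161·V/T = 0.161·231.012/0.15 = 247.953 sabins.
Shortfall: 247.953 − 84.512 = 163.4 sabins.

163.4 sabins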